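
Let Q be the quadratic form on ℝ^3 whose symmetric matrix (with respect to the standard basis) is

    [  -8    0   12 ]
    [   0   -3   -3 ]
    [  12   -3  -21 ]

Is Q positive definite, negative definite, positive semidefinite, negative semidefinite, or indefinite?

Congruent diagonalization of A (simultaneous row and column reduction) yields pivots -8, -3, 0.
So there are 2 negative, 1 zero pivots.
Hence Q is negative semidefinite.

negative semidefinite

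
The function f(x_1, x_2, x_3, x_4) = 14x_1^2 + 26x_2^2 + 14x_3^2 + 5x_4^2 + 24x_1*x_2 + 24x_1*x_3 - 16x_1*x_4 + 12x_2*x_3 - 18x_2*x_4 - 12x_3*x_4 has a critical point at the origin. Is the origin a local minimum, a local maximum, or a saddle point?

local minimum

The Hessian at the origin is H = [[28, 24, 24, -16], [24, 52, 12, -18], [24, 12, 28, -12], [-16, -18, -12, 10]].
An LDLᵀ factorisation of H has diagonal entries 28, 220/7, 56/11, 3/14.
So there are 4 positive pivots.
H is positive definite, so the origin is a strict local minimum.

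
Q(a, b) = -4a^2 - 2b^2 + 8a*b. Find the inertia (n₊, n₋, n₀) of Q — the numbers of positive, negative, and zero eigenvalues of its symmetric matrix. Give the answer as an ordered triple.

Write A = [[-4, 4], [4, -2]].
Applying the same elementary operations to the rows and columns of A produces a congruent diagonal matrix with entries -4, 2.
Counting signs: 1 positive, 1 negative.

(1, 1, 0)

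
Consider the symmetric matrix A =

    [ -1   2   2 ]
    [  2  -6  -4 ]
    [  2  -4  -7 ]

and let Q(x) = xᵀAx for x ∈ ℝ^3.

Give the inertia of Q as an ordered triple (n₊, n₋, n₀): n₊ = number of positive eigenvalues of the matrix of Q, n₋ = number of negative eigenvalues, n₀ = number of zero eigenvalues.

Symmetric row and column elimination reduces A to a congruent diagonal form with pivots -1, -2, -3.
So there are 3 negative pivots.

(0, 3, 0)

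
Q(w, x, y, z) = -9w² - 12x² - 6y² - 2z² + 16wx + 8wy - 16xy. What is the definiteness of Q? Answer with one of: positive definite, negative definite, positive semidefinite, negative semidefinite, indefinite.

negative definite

The symmetric matrix of Q is A = [[-9, 8, 4, 0], [8, -12, -8, 0], [4, -8, -6, 0], [0, 0, 0, -2]].
Leading principal minors: Δ_1 = -9, Δ_2 = 44, Δ_3 = -8, Δ_4 = 16.
The signs alternate starting with Δ_1 < 0, so by Sylvester's criterion Q is negative definite.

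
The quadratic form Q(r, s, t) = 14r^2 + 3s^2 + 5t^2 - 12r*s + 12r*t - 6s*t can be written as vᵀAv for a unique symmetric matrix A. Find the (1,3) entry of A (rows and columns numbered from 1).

The coefficient of r·t in Q is 12. For a symmetric A this equals A[1,3] + A[3,1] = 2·A[1,3].
So A[1,3] = 12/2 = 6.

6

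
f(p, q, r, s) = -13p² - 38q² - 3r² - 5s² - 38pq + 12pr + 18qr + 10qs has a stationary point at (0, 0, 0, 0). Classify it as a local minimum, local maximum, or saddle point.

The Hessian at the origin is H = [[-26, -38, 12, 0], [-38, -76, 18, 10], [12, 18, -6, 0], [0, 10, 0, -10]].
Applying the same elementary operations to the rows and columns of H produces a congruent diagonal matrix with entries -26, -266/13, -60/133, -5.
So there are 4 negative pivots.
H is negative definite, so the origin is a strict local maximum.

local maximum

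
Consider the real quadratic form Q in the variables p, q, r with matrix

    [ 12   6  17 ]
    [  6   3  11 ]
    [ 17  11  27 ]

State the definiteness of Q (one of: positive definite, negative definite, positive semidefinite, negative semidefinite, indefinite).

indefinite

A is congruent to a diagonal matrix with 2 positive, 1 negative and 0 zero entries, so Q is indefinite.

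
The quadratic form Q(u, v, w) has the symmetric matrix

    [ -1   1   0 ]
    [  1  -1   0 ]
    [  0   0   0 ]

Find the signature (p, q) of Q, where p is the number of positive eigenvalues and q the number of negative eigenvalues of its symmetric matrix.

(0, 1)

Congruent diagonalization of A (simultaneous row and column reduction) yields pivots -1, 0, 0.
So there are 1 negative, 2 zero pivots.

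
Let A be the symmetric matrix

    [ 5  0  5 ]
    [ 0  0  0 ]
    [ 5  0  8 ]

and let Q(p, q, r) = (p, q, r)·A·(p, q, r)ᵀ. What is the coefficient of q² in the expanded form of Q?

0

The coefficient of q² is the diagonal entry A[2,2] = 0.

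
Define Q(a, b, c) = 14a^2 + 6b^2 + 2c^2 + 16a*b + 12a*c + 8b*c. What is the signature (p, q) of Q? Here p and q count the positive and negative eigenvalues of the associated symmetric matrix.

Write A = [[14, 8, 6], [8, 6, 4], [6, 4, 2]].
Row-reducing A symmetrically gives the diagonal entries 14, 10/7, -4/5.
Counting signs: 2 positive, 1 negative.

(2, 1)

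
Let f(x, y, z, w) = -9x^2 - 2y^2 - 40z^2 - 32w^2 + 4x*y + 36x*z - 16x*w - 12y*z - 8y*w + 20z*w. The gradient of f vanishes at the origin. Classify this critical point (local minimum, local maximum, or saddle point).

The Hessian at the origin is H = [[-18, 4, 36, -16], [4, -4, -12, -8], [36, -12, -80, 20], [-16, -8, 20, -64]].
Row-reducing H symmetrically gives the diagonal entries -18, -28/9, -20/7, -4.
So there are 4 negative pivots.
H is negative definite, so the origin is a strict local maximum.

local maximum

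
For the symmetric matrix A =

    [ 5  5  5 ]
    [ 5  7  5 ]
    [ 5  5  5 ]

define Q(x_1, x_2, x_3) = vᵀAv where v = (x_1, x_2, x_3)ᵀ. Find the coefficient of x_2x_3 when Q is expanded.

The coefficient of x_2x_3 is A[2,3] + A[3,2] = 2·5 = 10.

10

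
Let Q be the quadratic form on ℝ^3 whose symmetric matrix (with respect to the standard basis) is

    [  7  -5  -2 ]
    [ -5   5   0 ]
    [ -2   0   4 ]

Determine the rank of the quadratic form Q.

Row-reducing A symmetrically gives the diagonal entries 7, 10/7, 2.
That gives 3 positive pivots.
The rank is the number of nonzero pivots: 3.

3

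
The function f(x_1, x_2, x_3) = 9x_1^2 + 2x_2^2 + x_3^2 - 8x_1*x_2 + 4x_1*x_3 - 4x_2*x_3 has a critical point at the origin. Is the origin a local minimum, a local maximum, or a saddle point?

saddle point

The Hessian at the origin is H = [[18, -8, 4], [-8, 4, -4], [4, -4, 2]].
Congruent diagonalization of H (simultaneous row and column reduction) yields pivots 18, 4/9, -10.
Counting signs: 2 positive, 1 negative.
H is indefinite, so the origin is a saddle point.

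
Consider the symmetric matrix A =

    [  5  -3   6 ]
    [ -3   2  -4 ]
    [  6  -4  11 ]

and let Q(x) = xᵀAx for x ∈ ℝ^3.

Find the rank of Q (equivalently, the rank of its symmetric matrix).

An LDLᵀ factorisation of A has diagonal entries 5, 1/5, 3.
That gives 3 positive pivots.
The rank is the number of nonzero pivots: 3.

3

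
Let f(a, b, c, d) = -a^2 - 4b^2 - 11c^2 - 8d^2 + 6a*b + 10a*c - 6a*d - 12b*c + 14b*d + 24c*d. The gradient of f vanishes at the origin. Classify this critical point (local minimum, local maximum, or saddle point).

saddle point

The Hessian at the origin is H = [[-2, 6, 10, -6], [6, -8, -12, 14], [10, -12, -22, 24], [-6, 14, 24, -16]].
Applying the same elementary operations to the rows and columns of H produces a congruent diagonal matrix with entries -2, 10, -22/5, 8/11.
So there are 2 positive, 2 negative pivots.
H is indefinite, so the origin is a saddle point.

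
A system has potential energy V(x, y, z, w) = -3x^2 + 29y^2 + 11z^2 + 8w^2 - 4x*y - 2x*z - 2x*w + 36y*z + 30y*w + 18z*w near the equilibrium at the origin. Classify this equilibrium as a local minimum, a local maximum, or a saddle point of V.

The Hessian at the origin is H = [[-6, -4, -2, -2], [-4, 58, 36, 30], [-2, 36, 22, 18], [-2, 30, 18, 16]].
An LDLᵀ factorisation of H has diagonal entries -6, 182/3, -4/13, 12/7.
Counting signs: 2 positive, 2 negative.
H is indefinite, so the origin is a saddle point.

saddle point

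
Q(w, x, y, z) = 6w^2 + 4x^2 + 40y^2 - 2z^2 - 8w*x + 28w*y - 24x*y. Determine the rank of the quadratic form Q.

The associated matrix is A = [[6, -4, 14, 0], [-4, 4, -12, 0], [14, -12, 40, 0], [0, 0, 0, -2]].
Congruent diagonalization of A (simultaneous row and column reduction) yields pivots 6, 4/3, 2, -2.
That gives 3 positive, 1 negative pivots.
The rank is the number of nonzero pivots: 4.

4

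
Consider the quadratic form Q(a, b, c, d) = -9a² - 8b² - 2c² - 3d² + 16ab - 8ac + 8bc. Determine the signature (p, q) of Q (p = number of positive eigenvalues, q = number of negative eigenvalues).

The associated matrix is A = [[-9, 8, -4, 0], [8, -8, 4, 0], [-4, 4, -2, 0], [0, 0, 0, -3]].
Congruent diagonalization of A (simultaneous row and column reduction) yields pivots -9, -8/9, 0, -3.
That gives 3 negative, 1 zero pivots.

(0, 3)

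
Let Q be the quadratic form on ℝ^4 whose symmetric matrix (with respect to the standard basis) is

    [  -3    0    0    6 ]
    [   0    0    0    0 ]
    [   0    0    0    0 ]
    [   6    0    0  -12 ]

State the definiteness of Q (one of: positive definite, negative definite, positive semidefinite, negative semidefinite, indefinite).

negative semidefinite

Congruent diagonalization of A (simultaneous row and column reduction) yields pivots -3, 0, 0, 0.
Counting signs: 1 negative, 3 zero.
Hence Q is negative semidefinite.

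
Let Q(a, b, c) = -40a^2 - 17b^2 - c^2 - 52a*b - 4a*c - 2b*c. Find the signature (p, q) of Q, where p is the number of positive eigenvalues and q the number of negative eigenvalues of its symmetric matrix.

Write A = [[-40, -26, -2], [-26, -17, -1], [-2, -1, -1]].
Row-reducing A symmetrically gives the diagonal entries -40, -1/10, 0.
That gives 2 negative, 1 zero pivots.

(0, 2)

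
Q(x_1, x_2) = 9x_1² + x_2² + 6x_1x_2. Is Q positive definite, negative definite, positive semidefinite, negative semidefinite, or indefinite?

positive semidefinite

The symmetric matrix of Q is [[9, 3], [3, 1]].
For the 2×2 matrix [[9, 3], [3, 1]]: det = 9·1 − (3)² = 0, trace = 10.
det = 0 so one eigenvalue is zero; the form is semidefinite with the sign of the trace.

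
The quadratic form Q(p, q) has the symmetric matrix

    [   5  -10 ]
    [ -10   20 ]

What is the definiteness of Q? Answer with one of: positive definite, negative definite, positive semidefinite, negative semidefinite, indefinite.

Symmetric row and column elimination reduces A to a congruent diagonal form with pivots 5, 0.
So there are 1 positive, 1 zero pivots.
Hence Q is positive semidefinite.

positive semidefinite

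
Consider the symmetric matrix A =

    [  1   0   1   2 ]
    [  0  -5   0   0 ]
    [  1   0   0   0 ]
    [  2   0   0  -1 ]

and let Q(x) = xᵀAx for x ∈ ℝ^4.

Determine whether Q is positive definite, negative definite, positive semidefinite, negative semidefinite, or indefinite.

Row-reducing A symmetrically gives the diagonal entries 1, -5, -1, -1.
That gives 1 positive, 3 negative pivots.
Hence Q is indefinite.

indefinite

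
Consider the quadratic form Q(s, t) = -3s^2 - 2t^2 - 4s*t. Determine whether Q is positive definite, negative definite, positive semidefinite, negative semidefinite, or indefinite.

The symmetric matrix of Q is A = [[-3, -2], [-2, -2]].
Leading principal minors: Δ_1 = -3, Δ_2 = 2.
The signs alternate starting with Δ_1 < 0, so by Sylvester's criterion Q is negative definite.

negative definite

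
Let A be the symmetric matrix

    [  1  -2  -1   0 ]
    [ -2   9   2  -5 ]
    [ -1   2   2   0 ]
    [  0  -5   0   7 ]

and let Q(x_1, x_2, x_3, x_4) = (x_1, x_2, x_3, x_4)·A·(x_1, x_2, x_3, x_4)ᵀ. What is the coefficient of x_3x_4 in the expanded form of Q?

0

The coefficient of x_3x_4 is A[3,4] + A[4,3] = 2·0 = 0.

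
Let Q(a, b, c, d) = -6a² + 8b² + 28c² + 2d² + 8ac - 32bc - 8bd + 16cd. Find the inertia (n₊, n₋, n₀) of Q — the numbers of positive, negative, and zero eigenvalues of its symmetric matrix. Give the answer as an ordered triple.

Write A = [[-6, 0, 4, 0], [0, 8, -16, -4], [4, -16, 28, 8], [0, -4, 8, 2]].
Row-reducing A symmetrically gives the diagonal entries -6, 8, -4/3, 0.
So there are 1 positive, 2 negative, 1 zero pivots.

(1, 2, 1)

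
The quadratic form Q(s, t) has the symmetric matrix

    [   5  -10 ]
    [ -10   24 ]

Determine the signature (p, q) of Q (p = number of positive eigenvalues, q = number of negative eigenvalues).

An LDLᵀ factorisation of A has diagonal entries 5, 4.
That gives 2 positive pivots.

(2, 0)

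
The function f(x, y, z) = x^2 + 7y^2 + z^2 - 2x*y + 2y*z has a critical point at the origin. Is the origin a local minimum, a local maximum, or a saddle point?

The Hessian at the origin is H = [[2, -2, 0], [-2, 14, 2], [0, 2, 2]].
Congruent diagonalization of H (simultaneous row and column reduction) yields pivots 2, 12, 5/3.
That gives 3 positive pivots.
H is positive definite, so the origin is a strict local minimum.

local minimum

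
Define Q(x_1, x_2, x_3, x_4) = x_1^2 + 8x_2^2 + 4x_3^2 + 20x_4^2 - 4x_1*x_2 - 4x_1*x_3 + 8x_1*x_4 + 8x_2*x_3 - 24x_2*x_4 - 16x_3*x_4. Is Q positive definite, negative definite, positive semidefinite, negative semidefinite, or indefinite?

positive semidefinite

Write A = [[1, -2, -2, 4], [-2, 8, 4, -12], [-2, 4, 4, -8], [4, -12, -8, 20]].
Row-reducing A symmetrically gives the diagonal entries 1, 4, 0, 0.
So there are 2 positive, 2 zero pivots.
Hence Q is positive semidefinite.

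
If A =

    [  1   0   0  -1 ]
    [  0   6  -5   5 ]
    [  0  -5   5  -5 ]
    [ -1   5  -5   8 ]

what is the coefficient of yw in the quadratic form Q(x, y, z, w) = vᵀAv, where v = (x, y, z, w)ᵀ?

10

The coefficient of yw is A[2,4] + A[4,2] = 2·5 = 10.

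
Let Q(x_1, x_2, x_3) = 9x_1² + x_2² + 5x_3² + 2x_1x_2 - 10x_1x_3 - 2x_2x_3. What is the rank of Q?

3

The associated matrix is A = [[9, 1, -5], [1, 1, -1], [-5, -1, 5]].
Symmetric row and column elimination reduces A to a congruent diagonal form with pivots 9, 8/9, 2.
That gives 3 positive pivots.
The rank is the number of nonzero pivots: 3.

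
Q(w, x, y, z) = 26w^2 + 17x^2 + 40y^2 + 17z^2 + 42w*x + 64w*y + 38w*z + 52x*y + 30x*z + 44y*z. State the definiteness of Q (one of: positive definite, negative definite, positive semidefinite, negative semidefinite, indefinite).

positive semidefinite

Write A = [[26, 21, 32, 19], [21, 17, 26, 15], [32, 26, 40, 22], [19, 15, 22, 17]].
Row-reducing A symmetrically gives the diagonal entries 26, 1/26, 0, 0.
That gives 2 positive, 2 zero pivots.
Hence Q is positive semidefinite.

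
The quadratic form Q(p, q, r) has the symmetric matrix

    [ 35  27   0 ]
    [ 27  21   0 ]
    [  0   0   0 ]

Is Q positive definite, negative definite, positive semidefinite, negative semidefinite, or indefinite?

Congruent diagonalization of A (simultaneous row and column reduction) yields pivots 35, 6/35, 0.
That gives 2 positive, 1 zero pivots.
Hence Q is positive semidefinite.

positive semidefinite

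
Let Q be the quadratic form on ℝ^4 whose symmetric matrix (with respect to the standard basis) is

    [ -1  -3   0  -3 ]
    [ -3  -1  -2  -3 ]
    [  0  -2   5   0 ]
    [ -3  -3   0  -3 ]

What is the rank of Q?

An LDLᵀ factorisation of A has diagonal entries -1, 8, 9/2, 1.
Counting signs: 3 positive, 1 negative.
The rank is the number of nonzero pivots: 4.

4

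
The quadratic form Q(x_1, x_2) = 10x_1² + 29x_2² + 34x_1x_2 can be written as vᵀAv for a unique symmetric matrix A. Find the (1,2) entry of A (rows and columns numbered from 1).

17

The coefficient of x_1·x_2 in Q is 34. For a symmetric A this equals A[1,2] + A[2,1] = 2·A[1,2].
So A[1,2] = 34/2 = 17.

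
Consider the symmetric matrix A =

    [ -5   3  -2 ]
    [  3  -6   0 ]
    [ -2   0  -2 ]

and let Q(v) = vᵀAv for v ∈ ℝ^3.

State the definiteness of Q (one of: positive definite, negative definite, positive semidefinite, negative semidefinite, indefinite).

negative definite

An LDLᵀ factorisation of A has diagonal entries -5, -21/5, -6/7.
That gives 3 negative pivots.
Hence Q is negative definite.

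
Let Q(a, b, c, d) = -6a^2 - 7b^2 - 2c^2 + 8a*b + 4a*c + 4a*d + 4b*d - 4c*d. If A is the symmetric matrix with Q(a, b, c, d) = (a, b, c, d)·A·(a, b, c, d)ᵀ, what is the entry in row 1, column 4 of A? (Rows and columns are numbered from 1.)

2

The coefficient of a·d in Q is 4. For a symmetric A this equals A[1,4] + A[4,1] = 2·A[1,4].
So A[1,4] = 4/2 = 2.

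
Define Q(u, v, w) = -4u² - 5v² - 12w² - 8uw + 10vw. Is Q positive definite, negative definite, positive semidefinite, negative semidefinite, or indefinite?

negative definite

Write A = [[-4, 0, -4], [0, -5, 5], [-4, 5, -12]].
Congruent diagonalization of A (simultaneous row and column reduction) yields pivots -4, -5, -3.
Counting signs: 3 negative.
Hence Q is negative definite.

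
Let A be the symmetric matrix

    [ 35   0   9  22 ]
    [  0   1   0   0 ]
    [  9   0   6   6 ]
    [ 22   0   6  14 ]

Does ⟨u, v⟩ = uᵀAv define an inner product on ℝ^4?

yes

Symmetric row and column elimination reduces A to a congruent diagonal form with pivots 35, 1, 129/35, 6/43.
Counting signs: 4 positive.
Hence Q is positive definite.
⟨·,·⟩ is an inner product exactly when A is positive definite.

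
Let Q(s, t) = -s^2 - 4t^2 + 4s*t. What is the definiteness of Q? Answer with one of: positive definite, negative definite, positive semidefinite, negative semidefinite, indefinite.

The associated matrix is A = [[-1, 2], [2, -4]].
Applying the same elementary operations to the rows and columns of A produces a congruent diagonal matrix with entries -1, 0.
That gives 1 negative, 1 zero pivots.
Hence Q is negative semidefinite.

negative semidefinite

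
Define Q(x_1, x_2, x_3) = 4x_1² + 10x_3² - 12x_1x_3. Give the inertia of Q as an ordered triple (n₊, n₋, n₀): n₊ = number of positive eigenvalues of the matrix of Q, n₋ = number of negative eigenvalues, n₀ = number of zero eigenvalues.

The associated matrix is A = [[4, 0, -6], [0, 0, 0], [-6, 0, 10]].
Row-reducing A symmetrically gives the diagonal entries 4, 0, 1.
Counting signs: 2 positive, 1 zero.

(2, 0, 1)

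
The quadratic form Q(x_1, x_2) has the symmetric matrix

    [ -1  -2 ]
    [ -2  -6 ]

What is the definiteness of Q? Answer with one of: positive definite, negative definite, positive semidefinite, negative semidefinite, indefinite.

Leading principal minors: Δ_1 = -1, Δ_2 = 2.
The signs alternate starting with Δ_1 < 0, so by Sylvester's criterion Q is negative definite.

negative definite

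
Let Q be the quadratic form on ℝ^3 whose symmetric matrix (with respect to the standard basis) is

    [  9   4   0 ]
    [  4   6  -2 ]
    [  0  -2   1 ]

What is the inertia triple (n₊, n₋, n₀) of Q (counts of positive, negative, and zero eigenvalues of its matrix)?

Congruent diagonalization of A (simultaneous row and column reduction) yields pivots 9, 38/9, 1/19.
So there are 3 positive pivots.

(3, 0, 0)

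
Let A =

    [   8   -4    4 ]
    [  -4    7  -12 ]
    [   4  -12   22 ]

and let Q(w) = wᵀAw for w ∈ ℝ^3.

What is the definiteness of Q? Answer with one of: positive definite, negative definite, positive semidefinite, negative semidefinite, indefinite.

Symmetric row and column elimination reduces A to a congruent diagonal form with pivots 8, 5, 0.
That gives 2 positive, 1 zero pivots.
Hence Q is positive semidefinite.

positive semidefinite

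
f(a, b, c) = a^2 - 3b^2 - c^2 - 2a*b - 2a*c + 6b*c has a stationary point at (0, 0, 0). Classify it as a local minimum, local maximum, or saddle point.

saddle point

The Hessian at the origin is H = [[2, -2, -2], [-2, -6, 6], [-2, 6, -2]].
An LDLᵀ factorisation of H has diagonal entries 2, -8, -2.
So there are 1 positive, 2 negative pivots.
H is indefinite, so the origin is a saddle point.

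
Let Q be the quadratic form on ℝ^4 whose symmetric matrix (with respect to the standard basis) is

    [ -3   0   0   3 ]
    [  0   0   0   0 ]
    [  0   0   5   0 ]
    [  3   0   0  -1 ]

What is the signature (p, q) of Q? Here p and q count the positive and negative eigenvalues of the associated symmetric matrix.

(2, 1)

Symmetric row and column elimination reduces A to a congruent diagonal form with pivots -3, 0, 5, 2.
So there are 2 positive, 1 negative, 1 zero pivots.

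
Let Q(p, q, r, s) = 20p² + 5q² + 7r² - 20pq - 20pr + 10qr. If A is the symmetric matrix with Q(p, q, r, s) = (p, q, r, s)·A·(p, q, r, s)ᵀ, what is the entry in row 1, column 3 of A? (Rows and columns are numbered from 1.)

-10

The coefficient of p·r in Q is -20. For a symmetric A this equals A[1,3] + A[3,1] = 2·A[1,3].
So A[1,3] = -20/2 = -10.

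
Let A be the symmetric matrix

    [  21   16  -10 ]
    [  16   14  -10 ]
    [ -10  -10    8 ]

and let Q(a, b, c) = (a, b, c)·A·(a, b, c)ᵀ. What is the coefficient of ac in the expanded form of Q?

The coefficient of ac is A[1,3] + A[3,1] = 2·(-10) = -20.

-20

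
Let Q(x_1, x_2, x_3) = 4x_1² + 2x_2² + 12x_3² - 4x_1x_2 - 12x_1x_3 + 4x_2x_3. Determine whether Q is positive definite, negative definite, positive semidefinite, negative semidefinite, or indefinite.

positive definite

The symmetric matrix of Q is A = [[4, -2, -6], [-2, 2, 2], [-6, 2, 12]].
Leading principal minors: Δ_1 = 4, Δ_2 = 4, Δ_3 = 8.
All leading principal minors are positive, so by Sylvester's criterion Q is positive definite.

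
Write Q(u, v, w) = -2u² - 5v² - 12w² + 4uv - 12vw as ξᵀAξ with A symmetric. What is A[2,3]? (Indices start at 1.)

-6

The coefficient of v·w in Q is -12. For a symmetric A this equals A[2,3] + A[3,2] = 2·A[2,3].
So A[2,3] = -12/2 = -6.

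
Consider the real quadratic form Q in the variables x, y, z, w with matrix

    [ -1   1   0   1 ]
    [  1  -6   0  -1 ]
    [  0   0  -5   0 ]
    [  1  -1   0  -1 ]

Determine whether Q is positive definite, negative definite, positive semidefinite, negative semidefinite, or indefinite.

Applying the same elementary operations to the rows and columns of A produces a congruent diagonal matrix with entries -1, -5, -5, 0.
So there are 3 negative, 1 zero pivots.
Hence Q is negative semidefinite.

negative semidefinite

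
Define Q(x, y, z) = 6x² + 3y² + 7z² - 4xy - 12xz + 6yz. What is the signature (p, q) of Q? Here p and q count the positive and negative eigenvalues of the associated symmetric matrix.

(3, 0)

Write A = [[6, -2, -6], [-2, 3, 3], [-6, 3, 7]].
Row-reducing A symmetrically gives the diagonal entries 6, 7/3, 4/7.
That gives 3 positive pivots.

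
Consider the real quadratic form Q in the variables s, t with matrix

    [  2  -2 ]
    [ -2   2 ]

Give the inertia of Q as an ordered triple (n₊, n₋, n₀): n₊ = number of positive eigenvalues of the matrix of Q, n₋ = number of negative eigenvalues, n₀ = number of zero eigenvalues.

(1, 0, 1)

Row-reducing A symmetrically gives the diagonal entries 2, 0.
Counting signs: 1 positive, 1 zero.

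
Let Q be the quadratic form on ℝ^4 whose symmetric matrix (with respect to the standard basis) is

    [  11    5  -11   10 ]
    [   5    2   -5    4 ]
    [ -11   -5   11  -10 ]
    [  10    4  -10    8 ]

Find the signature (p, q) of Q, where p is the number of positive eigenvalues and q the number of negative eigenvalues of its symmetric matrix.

Congruent diagonalization of A (simultaneous row and column reduction) yields pivots 11, -3/11, 0, 0.
Counting signs: 1 positive, 1 negative, 2 zero.

(1, 1)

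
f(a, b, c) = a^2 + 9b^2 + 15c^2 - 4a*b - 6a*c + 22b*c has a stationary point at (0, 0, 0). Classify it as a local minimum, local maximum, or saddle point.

The Hessian at the origin is H = [[2, -4, -6], [-4, 18, 22], [-6, 22, 30]].
Congruent diagonalization of H (simultaneous row and column reduction) yields pivots 2, 10, 2.
So there are 3 positive pivots.
H is positive definite, so the origin is a strict local minimum.

local minimum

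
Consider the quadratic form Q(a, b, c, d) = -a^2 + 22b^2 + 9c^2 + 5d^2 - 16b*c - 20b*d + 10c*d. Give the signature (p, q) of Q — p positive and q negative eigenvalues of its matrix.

(3, 1)

The symmetric matrix is A = [[-1, 0, 0, 0], [0, 22, -8, -10], [0, -8, 9, 5], [0, -10, 5, 5]].
Congruent diagonalization of A (simultaneous row and column reduction) yields pivots -1, 22, 67/11, 10/67.
That gives 3 positive, 1 negative pivots.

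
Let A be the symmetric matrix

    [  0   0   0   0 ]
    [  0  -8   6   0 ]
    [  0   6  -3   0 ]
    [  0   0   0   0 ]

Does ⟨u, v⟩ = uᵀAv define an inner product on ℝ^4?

no

Applying the same elementary operations to the rows and columns of A produces a congruent diagonal matrix with entries 0, -8, 3/2, 0.
That gives 1 positive, 1 negative, 2 zero pivots.
Hence Q is indefinite.
⟨·,·⟩ is an inner product exactly when A is positive definite.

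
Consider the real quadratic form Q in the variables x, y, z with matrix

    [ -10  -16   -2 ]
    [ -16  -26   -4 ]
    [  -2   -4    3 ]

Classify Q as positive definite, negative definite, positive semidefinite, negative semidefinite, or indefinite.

indefinite

An LDLᵀ factorisation of A has diagonal entries -10, -2/5, 5.
Counting signs: 1 positive, 2 negative.
Hence Q is indefinite.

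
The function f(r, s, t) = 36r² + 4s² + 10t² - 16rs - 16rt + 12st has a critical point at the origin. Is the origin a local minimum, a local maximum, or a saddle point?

local minimum

The Hessian at the origin is H = [[72, -16, -16], [-16, 8, 12], [-16, 12, 20]].
Row-reducing H symmetrically gives the diagonal entries 72, 40/9, 2/5.
Counting signs: 3 positive.
H is positive definite, so the origin is a strict local minimum.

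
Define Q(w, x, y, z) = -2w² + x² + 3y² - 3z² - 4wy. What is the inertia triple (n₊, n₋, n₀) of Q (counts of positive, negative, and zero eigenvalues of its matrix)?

(2, 2, 0)

Write A = [[-2, 0, -2, 0], [0, 1, 0, 0], [-2, 0, 3, 0], [0, 0, 0, -3]].
Applying the same elementary operations to the rows and columns of A produces a congruent diagonal matrix with entries -2, 1, 5, -3.
That gives 2 positive, 2 negative pivots.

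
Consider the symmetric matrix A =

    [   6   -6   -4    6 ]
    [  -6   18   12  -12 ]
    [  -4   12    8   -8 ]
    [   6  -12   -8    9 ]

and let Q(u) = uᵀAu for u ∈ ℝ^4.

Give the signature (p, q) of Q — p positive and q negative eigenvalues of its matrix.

Row-reducing A symmetrically gives the diagonal entries 6, 12, 0, 0.
So there are 2 positive, 2 zero pivots.

(2, 0)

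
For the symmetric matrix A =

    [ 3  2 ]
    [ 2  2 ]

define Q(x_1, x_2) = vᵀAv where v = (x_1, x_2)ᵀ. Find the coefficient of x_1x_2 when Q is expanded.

The coefficient of x_1x_2 is A[1,2] + A[2,1] = 2·2 = 4.

4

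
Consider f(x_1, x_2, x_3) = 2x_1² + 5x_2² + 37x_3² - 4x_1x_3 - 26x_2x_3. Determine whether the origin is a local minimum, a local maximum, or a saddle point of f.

local minimum

The Hessian at the origin is H = [[4, 0, -4], [0, 10, -26], [-4, -26, 74]].
Congruent diagonalization of H (simultaneous row and column reduction) yields pivots 4, 10, 12/5.
So there are 3 positive pivots.
H is positive definite, so the origin is a strict local minimum.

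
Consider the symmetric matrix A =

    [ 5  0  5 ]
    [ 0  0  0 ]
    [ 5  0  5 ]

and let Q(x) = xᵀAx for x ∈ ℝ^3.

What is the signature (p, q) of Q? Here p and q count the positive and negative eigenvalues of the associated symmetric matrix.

Symmetric row and column elimination reduces A to a congruent diagonal form with pivots 5, 0, 0.
That gives 1 positive, 2 zero pivots.

(1, 0)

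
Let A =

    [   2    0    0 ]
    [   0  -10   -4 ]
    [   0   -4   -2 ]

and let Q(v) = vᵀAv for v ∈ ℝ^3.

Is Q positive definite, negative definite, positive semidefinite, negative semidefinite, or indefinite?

indefinite

An LDLᵀ factorisation of A has diagonal entries 2, -10, -2/5.
That gives 1 positive, 2 negative pivots.
Hence Q is indefinite.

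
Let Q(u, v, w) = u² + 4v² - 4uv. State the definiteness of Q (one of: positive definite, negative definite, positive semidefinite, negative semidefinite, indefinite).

Write A = [[1, -2, 0], [-2, 4, 0], [0, 0, 0]].
Applying the same elementary operations to the rows and columns of A produces a congruent diagonal matrix with entries 1, 0, 0.
So there are 1 positive, 2 zero pivots.
Hence Q is positive semidefinite.

positive semidefinite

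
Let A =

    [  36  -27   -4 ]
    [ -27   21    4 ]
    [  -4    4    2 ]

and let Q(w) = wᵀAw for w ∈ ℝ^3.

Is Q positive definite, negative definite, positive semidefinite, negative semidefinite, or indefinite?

positive definite

Row-reducing A symmetrically gives the diagonal entries 36, 3/4, 2/9.
Counting signs: 3 positive.
Hence Q is positive definite.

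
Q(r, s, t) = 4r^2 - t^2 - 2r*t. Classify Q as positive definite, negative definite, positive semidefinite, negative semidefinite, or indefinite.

indefinite

The symmetric matrix is A = [[4, 0, -1], [0, 0, 0], [-1, 0, -1]].
Applying the same elementary operations to the rows and columns of A produces a congruent diagonal matrix with entries 4, 0, -5/4.
Counting signs: 1 positive, 1 negative, 1 zero.
Hence Q is indefinite.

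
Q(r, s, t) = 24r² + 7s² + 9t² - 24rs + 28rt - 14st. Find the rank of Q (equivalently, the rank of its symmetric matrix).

3

Write A = [[24, -12, 14], [-12, 7, -7], [14, -7, 9]].
Applying the same elementary operations to the rows and columns of A produces a congruent diagonal matrix with entries 24, 1, 5/6.
So there are 3 positive pivots.
The rank is the number of nonzero pivots: 3.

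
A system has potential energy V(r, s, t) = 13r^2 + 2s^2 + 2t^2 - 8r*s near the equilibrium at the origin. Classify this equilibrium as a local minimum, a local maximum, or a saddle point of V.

local minimum

The Hessian at the origin is H = [[26, -8, 0], [-8, 4, 0], [0, 0, 4]].
Symmetric row and column elimination reduces H to a congruent diagonal form with pivots 26, 20/13, 4.
So there are 3 positive pivots.
H is positive definite, so the origin is a strict local minimum.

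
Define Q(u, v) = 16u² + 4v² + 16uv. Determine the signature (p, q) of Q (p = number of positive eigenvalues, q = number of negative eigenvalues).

(1, 0)

Write A = [[16, 8], [8, 4]].
Congruent diagonalization of A (simultaneous row and column reduction) yields pivots 16, 0.
So there are 1 positive, 1 zero pivots.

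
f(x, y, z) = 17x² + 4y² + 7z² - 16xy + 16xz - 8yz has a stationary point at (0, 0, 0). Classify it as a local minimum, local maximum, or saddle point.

local minimum

The Hessian at the origin is H = [[34, -16, 16], [-16, 8, -8], [16, -8, 14]].
Symmetric row and column elimination reduces H to a congruent diagonal form with pivots 34, 8/17, 6.
So there are 3 positive pivots.
H is positive definite, so the origin is a strict local minimum.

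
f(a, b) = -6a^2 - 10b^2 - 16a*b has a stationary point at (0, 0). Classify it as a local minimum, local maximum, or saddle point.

The Hessian at the origin is H = [[-12, -16], [-16, -20]].
det H = -12·-20 − (-16)² = -16 < 0, so H is indefinite.
Therefore the origin is a saddle point.

saddle point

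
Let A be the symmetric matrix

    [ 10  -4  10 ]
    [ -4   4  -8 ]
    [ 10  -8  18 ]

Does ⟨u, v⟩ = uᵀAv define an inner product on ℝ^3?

Applying the same elementary operations to the rows and columns of A produces a congruent diagonal matrix with entries 10, 12/5, 4/3.
So there are 3 positive pivots.
Hence Q is positive definite.
⟨·,·⟩ is an inner product exactly when A is positive definite.

yes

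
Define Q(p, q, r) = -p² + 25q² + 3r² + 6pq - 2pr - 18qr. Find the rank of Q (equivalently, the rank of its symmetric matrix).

The symmetric matrix is A = [[-1, 3, -1], [3, 25, -9], [-1, -9, 3]].
Applying the same elementary operations to the rows and columns of A produces a congruent diagonal matrix with entries -1, 34, -4/17.
So there are 1 positive, 2 negative pivots.
The rank is the number of nonzero pivots: 3.

3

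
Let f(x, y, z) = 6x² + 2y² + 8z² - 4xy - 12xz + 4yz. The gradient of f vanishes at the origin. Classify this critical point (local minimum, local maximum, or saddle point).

The Hessian at the origin is H = [[12, -4, -12], [-4, 4, 4], [-12, 4, 16]].
Congruent diagonalization of H (simultaneous row and column reduction) yields pivots 12, 8/3, 4.
So there are 3 positive pivots.
H is positive definite, so the origin is a strict local minimum.

local minimum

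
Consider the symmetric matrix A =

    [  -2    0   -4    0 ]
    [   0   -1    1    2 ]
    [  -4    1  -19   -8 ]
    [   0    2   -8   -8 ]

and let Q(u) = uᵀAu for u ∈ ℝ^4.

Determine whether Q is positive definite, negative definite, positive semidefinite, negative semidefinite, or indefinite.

An LDLᵀ factorisation of A has diagonal entries -2, -1, -10, -2/5.
Counting signs: 4 negative.
Hence Q is negative definite.

negative definite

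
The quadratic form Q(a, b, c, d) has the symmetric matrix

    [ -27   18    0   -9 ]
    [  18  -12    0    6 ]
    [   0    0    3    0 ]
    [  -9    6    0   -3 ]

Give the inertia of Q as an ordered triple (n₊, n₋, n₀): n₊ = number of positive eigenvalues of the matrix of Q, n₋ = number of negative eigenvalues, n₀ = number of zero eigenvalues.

Row-reducing A symmetrically gives the diagonal entries -27, 0, 3, 0.
So there are 1 positive, 1 negative, 2 zero pivots.

(1, 1, 2)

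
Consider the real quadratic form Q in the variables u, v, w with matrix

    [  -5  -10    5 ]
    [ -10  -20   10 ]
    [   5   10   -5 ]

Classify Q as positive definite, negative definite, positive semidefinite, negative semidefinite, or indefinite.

negative semidefinite

Congruent diagonalization of A (simultaneous row and column reduction) yields pivots -5, 0, 0.
That gives 1 negative, 2 zero pivots.
Hence Q is negative semidefinite.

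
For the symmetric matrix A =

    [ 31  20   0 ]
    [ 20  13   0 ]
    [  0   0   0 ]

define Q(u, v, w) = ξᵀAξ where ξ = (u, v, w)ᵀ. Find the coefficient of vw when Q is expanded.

The coefficient of vw is A[2,3] + A[3,2] = 2·0 = 0.

0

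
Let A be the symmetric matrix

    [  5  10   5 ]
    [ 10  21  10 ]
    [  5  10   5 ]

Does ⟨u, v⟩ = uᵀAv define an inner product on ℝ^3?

no

Applying the same elementary operations to the rows and columns of A produces a congruent diagonal matrix with entries 5, 1, 0.
That gives 2 positive, 1 zero pivots.
Hence Q is positive semidefinite.
⟨·,·⟩ is an inner product exactly when A is positive definite.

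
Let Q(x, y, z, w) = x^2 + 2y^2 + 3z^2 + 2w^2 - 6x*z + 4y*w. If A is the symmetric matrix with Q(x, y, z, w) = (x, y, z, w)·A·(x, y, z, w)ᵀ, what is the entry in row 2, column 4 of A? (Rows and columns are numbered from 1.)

2

The coefficient of y·w in Q is 4. For a symmetric A this equals A[2,4] + A[4,2] = 2·A[2,4].
So A[2,4] = 4/2 = 2.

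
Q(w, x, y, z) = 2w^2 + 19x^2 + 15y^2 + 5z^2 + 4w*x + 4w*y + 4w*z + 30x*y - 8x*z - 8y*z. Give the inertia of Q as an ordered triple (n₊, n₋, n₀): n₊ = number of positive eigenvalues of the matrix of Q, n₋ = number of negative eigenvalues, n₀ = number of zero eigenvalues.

(4, 0, 0)

The associated matrix is A = [[2, 2, 2, 2], [2, 19, 15, -4], [2, 15, 15, -4], [2, -4, -4, 5]].
An LDLᵀ factorisation of A has diagonal entries 2, 17, 52/17, 3/13.
Counting signs: 4 positive.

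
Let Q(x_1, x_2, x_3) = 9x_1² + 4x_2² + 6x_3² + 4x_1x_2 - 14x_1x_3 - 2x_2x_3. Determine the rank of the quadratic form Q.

The symmetric matrix is A = [[9, 2, -7], [2, 4, -1], [-7, -1, 6]].
Symmetric row and column elimination reduces A to a congruent diagonal form with pivots 9, 32/9, 15/32.
That gives 3 positive pivots.
The rank is the number of nonzero pivots: 3.

3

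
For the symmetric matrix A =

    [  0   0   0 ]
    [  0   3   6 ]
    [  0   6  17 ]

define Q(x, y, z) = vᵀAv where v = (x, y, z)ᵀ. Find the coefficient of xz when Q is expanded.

0

The coefficient of xz is A[1,3] + A[3,1] = 2·0 = 0.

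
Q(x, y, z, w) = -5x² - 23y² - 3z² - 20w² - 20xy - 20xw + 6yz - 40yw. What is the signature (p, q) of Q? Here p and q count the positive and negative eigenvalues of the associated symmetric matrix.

Write A = [[-5, -10, 0, -10], [-10, -23, 3, -20], [0, 3, -3, 0], [-10, -20, 0, -20]].
Row-reducing A symmetrically gives the diagonal entries -5, -3, 0, 0.
That gives 2 negative, 2 zero pivots.

(0, 2)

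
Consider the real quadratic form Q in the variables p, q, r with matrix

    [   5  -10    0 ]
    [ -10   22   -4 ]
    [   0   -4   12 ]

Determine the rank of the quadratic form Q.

3

Congruent diagonalization of A (simultaneous row and column reduction) yields pivots 5, 2, 4.
Counting signs: 3 positive.
The rank is the number of nonzero pivots: 3.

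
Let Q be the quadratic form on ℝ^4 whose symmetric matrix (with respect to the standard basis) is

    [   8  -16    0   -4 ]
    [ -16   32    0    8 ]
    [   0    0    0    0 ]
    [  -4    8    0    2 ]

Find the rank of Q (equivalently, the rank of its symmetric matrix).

1

Applying the same elementary operations to the rows and columns of A produces a congruent diagonal matrix with entries 8, 0, 0, 0.
Counting signs: 1 positive, 3 zero.
The rank is the number of nonzero pivots: 1.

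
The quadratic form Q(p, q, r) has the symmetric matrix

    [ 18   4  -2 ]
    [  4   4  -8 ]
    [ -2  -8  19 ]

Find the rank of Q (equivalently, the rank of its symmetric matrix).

Symmetric row and column elimination reduces A to a congruent diagonal form with pivots 18, 28/9, 3/7.
Counting signs: 3 positive.
The rank is the number of nonzero pivots: 3.

3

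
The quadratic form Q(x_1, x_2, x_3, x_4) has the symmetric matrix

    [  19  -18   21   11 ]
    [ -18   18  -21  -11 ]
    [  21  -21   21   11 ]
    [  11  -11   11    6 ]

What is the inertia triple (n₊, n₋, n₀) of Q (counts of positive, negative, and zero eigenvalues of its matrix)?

(3, 1, 0)

Row-reducing A symmetrically gives the diagonal entries 19, 18/19, -7/2, 5/21.
Counting signs: 3 positive, 1 negative.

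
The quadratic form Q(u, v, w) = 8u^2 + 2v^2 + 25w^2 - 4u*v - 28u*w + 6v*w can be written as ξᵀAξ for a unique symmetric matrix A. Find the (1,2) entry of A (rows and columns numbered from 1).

The coefficient of u·v in Q is -4. For a symmetric A this equals A[1,2] + A[2,1] = 2·A[1,2].
So A[1,2] = -4/2 = -2.

-2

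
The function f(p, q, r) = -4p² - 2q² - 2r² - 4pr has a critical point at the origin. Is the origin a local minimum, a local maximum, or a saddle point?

The Hessian at the origin is H = [[-8, 0, -4], [0, -4, 0], [-4, 0, -4]].
Applying the same elementary operations to the rows and columns of H produces a congruent diagonal matrix with entries -8, -4, -2.
So there are 3 negative pivots.
H is negative definite, so the origin is a strict local maximum.

local maximum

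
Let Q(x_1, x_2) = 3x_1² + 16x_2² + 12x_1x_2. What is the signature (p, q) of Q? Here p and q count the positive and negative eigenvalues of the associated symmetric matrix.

(2, 0)

The symmetric matrix is A = [[3, 6], [6, 16]].
Symmetric row and column elimination reduces A to a congruent diagonal form with pivots 3, 4.
Counting signs: 2 positive.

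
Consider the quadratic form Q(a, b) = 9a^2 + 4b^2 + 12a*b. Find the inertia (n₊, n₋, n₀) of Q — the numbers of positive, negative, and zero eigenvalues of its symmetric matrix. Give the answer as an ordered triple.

Write A = [[9, 6], [6, 4]].
Symmetric row and column elimination reduces A to a congruent diagonal form with pivots 9, 0.
So there are 1 positive, 1 zero pivots.

(1, 0, 1)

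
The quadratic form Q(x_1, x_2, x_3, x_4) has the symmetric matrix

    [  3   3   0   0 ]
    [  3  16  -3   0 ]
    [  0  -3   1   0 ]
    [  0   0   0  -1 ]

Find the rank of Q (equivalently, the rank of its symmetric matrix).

Applying the same elementary operations to the rows and columns of A produces a congruent diagonal matrix with entries 3, 13, 4/13, -1.
So there are 3 positive, 1 negative pivots.
The rank is the number of nonzero pivots: 4.

4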